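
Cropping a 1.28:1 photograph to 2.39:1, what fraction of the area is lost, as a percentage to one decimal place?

2.39:1 is wider than 1.28:1, so the crop keeps the full width and trims the height.
Fraction kept = (1.280)/(2.390) ≈ 53.56%, so 46.44% is lost.

46.4%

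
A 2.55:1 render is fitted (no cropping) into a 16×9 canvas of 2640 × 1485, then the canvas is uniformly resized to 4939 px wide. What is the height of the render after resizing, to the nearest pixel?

1937 px

At 2640×1485 the render is width-limited, so height = 2640 / 2.550 ≈ 1035.29 px.
Scaling 2640 → 4939 is ×1.8708, so the height becomes 1035.29 × 1.8708 ≈ 1936.86 px.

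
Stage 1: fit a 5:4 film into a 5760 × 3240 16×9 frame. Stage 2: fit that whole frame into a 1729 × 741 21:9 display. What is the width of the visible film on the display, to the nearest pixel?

First fit — 5:4 into 5760×3240 spans the height: 4050.00 × 3240.00.
The 16×9 canvas is height-limited in 1729×741, giving 1317.33 × 741.00; scale factor 0.2287.
So the film's width is 4050.00 × 0.2287 ≈ 926.25.

926 px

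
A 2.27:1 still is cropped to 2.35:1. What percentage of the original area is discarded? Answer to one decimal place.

2.35:1 is wider than 2.27:1, so the crop keeps the full width and trims the height.
Fraction kept = (2.270)/(2.350) ≈ 96.60%, so 3.40% is lost.

3.4%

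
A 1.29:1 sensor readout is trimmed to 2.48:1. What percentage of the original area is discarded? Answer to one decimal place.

48.0%

2.48:1 is wider than 1.29:1, so the crop keeps the full width and trims the height.
(1.290)/(2.480) ≈ 0.520 of the area survives, leaving 47.98% discarded.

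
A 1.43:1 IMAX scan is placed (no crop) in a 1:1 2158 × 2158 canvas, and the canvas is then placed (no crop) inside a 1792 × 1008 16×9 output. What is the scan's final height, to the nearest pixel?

Inside the 2158×2158 canvas the scan is width-limited at 2158.00 × 1509.09.
Second fit — the 1:1 canvas into 1792×1008 spans the height: 1008.00 × 1008.00 (×0.4671 from 2158×2158).
So the scan's height is 1509.09 × 0.4671 ≈ 704.90.

705 px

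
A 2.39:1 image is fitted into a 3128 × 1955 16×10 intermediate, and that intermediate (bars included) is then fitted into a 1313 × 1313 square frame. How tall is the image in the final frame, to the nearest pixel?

First fit — 2.39:1 into 3128×1955 spans the width: 3128.00 × 1308.79.
Second fit — the 16×10 canvas into 1313×1313 spans the width: 1313.00 × 820.62 (×0.4198 from 3128×1955).
The image scales with it: height 1308.79 × 0.4198 ≈ 549.37.

549 px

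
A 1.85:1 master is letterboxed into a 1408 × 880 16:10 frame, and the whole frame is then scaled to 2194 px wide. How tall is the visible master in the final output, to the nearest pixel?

1186 px

At 1408×880 the master is width-limited, so height = 1408 / 1.850 ≈ 761.08 px.
Resizing to 2194 px wide multiplies everything by 1.5582: 761.08 → 1185.95 px.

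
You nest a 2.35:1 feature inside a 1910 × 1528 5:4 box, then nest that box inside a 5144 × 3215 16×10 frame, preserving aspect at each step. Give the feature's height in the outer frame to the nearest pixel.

1710 px

Inside the 1910×1528 canvas the feature is width-limited at 1910.00 × 812.77.
The 5:4 canvas is height-limited in 5144×3215, giving 4018.75 × 3215.00; scale factor 2.1041.
So the feature's height is 812.77 × 2.1041 ≈ 1710.11.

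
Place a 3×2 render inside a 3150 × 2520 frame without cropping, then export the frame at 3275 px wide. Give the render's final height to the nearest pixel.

At 3150×2520 the render is width-limited, so height = 3150 × 2/3 ≈ 2100.00 px.
Resizing to 3275 px wide multiplies everything by 1.0397: 2100.00 → 2183.33 px.

2183 px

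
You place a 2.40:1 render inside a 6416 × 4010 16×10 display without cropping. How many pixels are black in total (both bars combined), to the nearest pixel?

8576053 pixels

2.40:1 (2.400) > 16×10 (1.600), so the render fills the width.
The render is 6416 / 2.400 ≈ 2673.3333 px tall.
Black = 4010 − 2673.3333 = 1336.6667 px.
That's 1336.6667 × 6416 ≈ 8576053 black pixels.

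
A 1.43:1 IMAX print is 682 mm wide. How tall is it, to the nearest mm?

477 mm

At 1.43:1 IMAX, 682 / 1.430 ≈ 476.92.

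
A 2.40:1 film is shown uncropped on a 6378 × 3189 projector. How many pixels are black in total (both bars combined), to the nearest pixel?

Since 2.400 > 2.000, the film is width-limited.
Content height = 6378 / 2.400 ≈ 2657.5000 px.
Leftover height: 3189 − 2657.5000 = 531.5000 px.
Across the 6378-px span: 531.5000 × 6378 ≈ 3389907 px.

3389907 pixels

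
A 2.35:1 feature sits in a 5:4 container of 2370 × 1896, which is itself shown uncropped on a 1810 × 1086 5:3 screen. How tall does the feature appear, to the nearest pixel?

Inside the 2370×1896 canvas the feature is width-limited at 2370.00 × 1008.51.
Second fit — the 5:4 canvas into 1810×1086 spans the height: 1357.50 × 1086.00 (×0.5728 from 2370×1896).
So the feature's height is 1008.51 × 0.5728 ≈ 577.66.

578 px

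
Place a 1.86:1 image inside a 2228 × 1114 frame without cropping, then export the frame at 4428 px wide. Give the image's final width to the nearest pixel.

4118 px

Fitted into 2228×1114, the image spans the height; its width is 1114 × 1.860 ≈ 2072.04 px.
Resizing to 4428 px wide multiplies everything by 1.9874: 2072.04 → 4118.04 px.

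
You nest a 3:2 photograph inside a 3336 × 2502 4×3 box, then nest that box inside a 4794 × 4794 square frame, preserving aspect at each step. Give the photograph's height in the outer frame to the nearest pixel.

3:2 in 3336×2502: fills the width, so the photograph is 3336.00 × 2224.00.
Second fit — the 4×3 canvas into 4794×4794 spans the width: 4794.00 × 3595.50 (×1.4371 from 3336×2502).
So the photograph's height is 2224.00 × 1.4371 ≈ 3196.00.

3196 px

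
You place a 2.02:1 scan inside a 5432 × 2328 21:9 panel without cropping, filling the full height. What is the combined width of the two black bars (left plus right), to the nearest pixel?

729 px

Content width = 2328 × 2.020 ≈ 4702.56 px.
Leftover width: 5432 − 4702.56 = 729.44 px.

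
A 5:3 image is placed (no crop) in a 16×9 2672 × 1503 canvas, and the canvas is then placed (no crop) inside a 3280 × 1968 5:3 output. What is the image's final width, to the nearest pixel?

5:3 in 2672×1503: fills the height, so the image is 2505.00 × 1503.00.
16×9 in 3280×1968: fills the width, so the intermediate becomes 3280.00 × 1845.00 — a scale of ×1.2275.
So the image's width is 2505.00 × 1.2275 ≈ 3075.00.

3075 px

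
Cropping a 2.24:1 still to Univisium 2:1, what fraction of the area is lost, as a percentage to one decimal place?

10.7%

Univisium 2:1 is narrower than 2.24:1, so the crop keeps the full height and trims the width.
Area ratio = (2.000)/(2.240) = 89.29%; the remaining 10.71% is cropped out.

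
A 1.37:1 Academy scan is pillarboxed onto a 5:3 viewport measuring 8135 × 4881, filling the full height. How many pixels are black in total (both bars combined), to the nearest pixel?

That makes the image 6686.9700 px wide (4881 × 1.370).
Leftover width: 8135 − 6686.9700 = 1448.0300 px.
Bar area = 1448.0300 × 4881 ≈ 7067834 px.

7067834 pixels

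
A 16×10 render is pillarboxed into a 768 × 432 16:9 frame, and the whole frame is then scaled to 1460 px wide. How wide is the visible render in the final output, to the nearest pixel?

Fitted into 768×432, the render spans the height; its width is 432 × 16/10 ≈ 691.20 px.
Resizing to 1460 px wide multiplies everything by 1.9010: 691.20 → 1314.00 px.

1314 px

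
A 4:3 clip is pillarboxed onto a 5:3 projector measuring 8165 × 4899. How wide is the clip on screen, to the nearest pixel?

6532 px

Since 1.333 < 1.667, the clip is height-limited.
The clip is 4899 × 4/3 ≈ 6532.00 px wide.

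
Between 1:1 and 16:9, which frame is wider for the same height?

16:9

1 and 16:9 = 1.778; 1.778 > 1.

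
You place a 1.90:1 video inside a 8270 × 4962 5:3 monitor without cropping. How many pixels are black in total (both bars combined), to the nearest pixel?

5039477 pixels

1.90:1 is wider than 5:3, so it spans the full width.
Content height = 8270 / 1.900 ≈ 4352.6316 px.
Leftover height: 4962 − 4352.6316 = 609.3684 px.
Across the 8270-px span: 609.3684 × 8270 ≈ 5039477 px.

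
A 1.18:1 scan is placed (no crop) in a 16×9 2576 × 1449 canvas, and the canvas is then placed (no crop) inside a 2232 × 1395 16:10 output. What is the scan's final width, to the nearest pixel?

1481 px

First fit — 1.18:1 into 2576×1449 spans the height: 1709.82 × 1449.00.
16×9 in 2232×1395: fills the width, so the intermediate becomes 2232.00 × 1255.50 — a scale of ×0.8665.
Applying the same ×0.8665: 1709.82 → 1481.49.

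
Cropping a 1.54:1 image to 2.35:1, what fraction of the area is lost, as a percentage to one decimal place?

Going from 1.54:1 to 2.35:1 means cutting height while keeping width.
Fraction kept = (1.540)/(2.350) ≈ 65.53%, so 34.47% is lost.

34.5%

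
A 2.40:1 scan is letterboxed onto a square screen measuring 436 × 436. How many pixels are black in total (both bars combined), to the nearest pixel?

110889 pixels

2.40:1 is wider than square, so it spans the full width.
That makes the image 181.6667 px tall (436 / 2.400).
Black = 436 − 181.6667 = 254.3333 px.
Across the 436-px span: 254.3333 × 436 ≈ 110889 px.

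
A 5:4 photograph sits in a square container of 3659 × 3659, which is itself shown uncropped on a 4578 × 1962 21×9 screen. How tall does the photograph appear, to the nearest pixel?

Inside the 3659×3659 canvas the photograph is width-limited at 3659.00 × 2927.20.
square in 4578×1962: fills the height, so the intermediate becomes 1962.00 × 1962.00 — a scale of ×0.5362.
The photograph scales with it: height 2927.20 × 0.5362 ≈ 1569.60.

1570 px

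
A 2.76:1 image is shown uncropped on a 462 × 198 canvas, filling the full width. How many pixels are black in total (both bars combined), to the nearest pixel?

Content height = 462 / 2.760 ≈ 167.3913 px.
198 − 167.3913 = 30.6087 px of bars.
Bar area = 30.6087 × 462 ≈ 14141 px.

14141 pixels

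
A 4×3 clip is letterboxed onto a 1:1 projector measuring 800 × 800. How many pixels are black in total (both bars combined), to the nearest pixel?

160000 pixels

4×3 is wider than 1:1, so it spans the full width.
Content height = 800 × 3/4 ≈ 600.0000 px.
800 − 600.0000 = 200.0000 px of bars.
That's 200.0000 × 800 ≈ 160000 black pixels.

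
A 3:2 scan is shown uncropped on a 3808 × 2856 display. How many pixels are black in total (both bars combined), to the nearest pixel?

3:2 is wider than 4×3, so it spans the full width.
That makes the image 2538.6667 px tall (3808 × 2/3).
Leftover height: 2856 − 2538.6667 = 317.3333 px.
That's 317.3333 × 3808 ≈ 1208405 black pixels.

1208405 pixels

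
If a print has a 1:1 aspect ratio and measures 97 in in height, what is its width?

97 in

Width = 97 × 1/1 = 97.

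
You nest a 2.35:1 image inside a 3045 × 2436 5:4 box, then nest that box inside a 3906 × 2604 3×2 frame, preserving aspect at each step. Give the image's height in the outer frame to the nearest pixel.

2.35:1 in 3045×2436: fills the width, so the image is 3045.00 × 1295.74.
Second fit — the 5:4 canvas into 3906×2604 spans the height: 3255.00 × 2604.00 (×1.0690 from 3045×2436).
The image scales with it: height 1295.74 × 1.0690 ≈ 1385.11.

1385 px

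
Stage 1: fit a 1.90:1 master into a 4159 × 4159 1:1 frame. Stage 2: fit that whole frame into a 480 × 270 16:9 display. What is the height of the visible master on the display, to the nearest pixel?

1.90:1 in 4159×4159: fills the width, so the master is 4159.00 × 2188.95.
Second fit — the 1:1 canvas into 480×270 spans the height: 270.00 × 270.00 (×0.0649 from 4159×4159).
So the master's height is 2188.95 × 0.0649 ≈ 142.11.

142 px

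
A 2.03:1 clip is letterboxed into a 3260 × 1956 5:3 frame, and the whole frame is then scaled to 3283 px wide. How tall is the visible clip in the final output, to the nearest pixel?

Fitted into 3260×1956, the clip spans the width; its height is 3260 / 2.030 ≈ 1605.91 px.
Scaling 3260 → 3283 is ×1.0071, so the height becomes 1605.91 × 1.0071 ≈ 1617.24 px.

1617 px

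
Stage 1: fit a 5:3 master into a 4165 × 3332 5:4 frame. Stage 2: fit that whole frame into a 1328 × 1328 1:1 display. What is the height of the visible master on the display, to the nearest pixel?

797 px

First fit — 5:3 into 4165×3332 spans the width: 4165.00 × 2499.00.
The 5:4 canvas is width-limited in 1328×1328, giving 1328.00 × 1062.40; scale factor 0.3188.
The master scales with it: height 2499.00 × 0.3188 ≈ 796.80.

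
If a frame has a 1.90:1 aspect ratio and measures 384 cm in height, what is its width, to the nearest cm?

At 1.90:1, 384 × 1.900 ≈ 729.60.

730 cm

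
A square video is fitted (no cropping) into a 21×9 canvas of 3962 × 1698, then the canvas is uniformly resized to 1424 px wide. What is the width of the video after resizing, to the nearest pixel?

610 px

At 3962×1698 the video is height-limited, so width = 1698 × 1/1 ≈ 1698.00 px.
The frame scales by 1424/3962 = 0.3594; 1698.00 × 0.3594 ≈ 610.29 px.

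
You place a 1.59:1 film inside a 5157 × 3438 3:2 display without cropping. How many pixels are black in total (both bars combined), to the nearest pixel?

1.59:1 is wider than 3:2, so it spans the full width.
That makes the image 3243.3962 px tall (5157 / 1.590).
Black = 3438 − 3243.3962 = 194.6038 px.
That's 194.6038 × 5157 ≈ 1003572 black pixels.

1003572 pixels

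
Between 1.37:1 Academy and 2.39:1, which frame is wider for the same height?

2.39:1

1.37 and 2.39; 2.39 > 1.37.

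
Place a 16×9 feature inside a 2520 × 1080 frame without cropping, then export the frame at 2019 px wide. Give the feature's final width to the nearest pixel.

Fitted into 2520×1080, the feature spans the height; its width is 1080 × 16/9 ≈ 1920.00 px.
Scaling 2520 → 2019 is ×0.8012, so the width becomes 1920.00 × 0.8012 ≈ 1538.29 px.

1538 px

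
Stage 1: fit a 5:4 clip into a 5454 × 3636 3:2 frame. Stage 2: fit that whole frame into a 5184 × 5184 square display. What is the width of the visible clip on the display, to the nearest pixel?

4320 px

First fit — 5:4 into 5454×3636 spans the height: 4545.00 × 3636.00.
The 3:2 canvas is width-limited in 5184×5184, giving 5184.00 × 3456.00; scale factor 0.9505.
So the clip's width is 4545.00 × 0.9505 ≈ 4320.00.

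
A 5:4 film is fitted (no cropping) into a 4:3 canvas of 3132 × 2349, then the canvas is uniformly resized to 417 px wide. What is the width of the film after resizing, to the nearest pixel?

Fitted into 3132×2349, the film spans the height; its width is 2349 × 5/4 ≈ 2936.25 px.
The frame scales by 417/3132 = 0.1331; 2936.25 × 0.1331 ≈ 390.94 px.

391 px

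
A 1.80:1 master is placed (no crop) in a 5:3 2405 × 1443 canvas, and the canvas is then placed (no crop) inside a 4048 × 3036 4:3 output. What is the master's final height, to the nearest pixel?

2249 px

1.80:1 in 2405×1443: fills the width, so the master is 2405.00 × 1336.11.
5:3 in 4048×3036: fills the width, so the intermediate becomes 4048.00 × 2428.80 — a scale of ×1.6832.
So the master's height is 1336.11 × 1.6832 ≈ 2248.89.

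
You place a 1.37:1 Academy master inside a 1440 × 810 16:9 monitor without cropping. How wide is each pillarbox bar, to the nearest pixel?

Since 1.370 < 1.778, the master is height-limited.
The master is 810 × 1.370 ≈ 1109.70 px wide.
Leftover width: 1440 − 1109.70 = 330.30 px → 165.15 each side.

165 px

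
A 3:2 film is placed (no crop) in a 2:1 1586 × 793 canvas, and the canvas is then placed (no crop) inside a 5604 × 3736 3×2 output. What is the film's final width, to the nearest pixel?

3:2 in 1586×793: fills the height, so the film is 1189.50 × 793.00.
2:1 in 5604×3736: fills the width, so the intermediate becomes 5604.00 × 2802.00 — a scale of ×3.5334.
The film scales with it: width 1189.50 × 3.5334 ≈ 4203.00.

4203 px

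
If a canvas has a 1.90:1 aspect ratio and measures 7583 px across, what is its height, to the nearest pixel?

3991 px

Height = 7583 / 1.900 = 3991.05.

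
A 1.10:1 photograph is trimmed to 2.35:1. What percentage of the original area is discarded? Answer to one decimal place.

53.2%

The width stays; only height is cut (since 2.35:1 is wider than 1.10:1).
(1.100)/(2.350) ≈ 0.468 of the area survives, leaving 53.19% discarded.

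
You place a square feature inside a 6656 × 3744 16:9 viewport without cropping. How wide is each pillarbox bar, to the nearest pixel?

square is narrower than 16:9, so it spans the full height.
The feature is 3744 × 1/1 ≈ 3744.00 px wide.
Leftover width: 6656 − 3744.00 = 2912.00 px → 1456.00 each side.

1456 px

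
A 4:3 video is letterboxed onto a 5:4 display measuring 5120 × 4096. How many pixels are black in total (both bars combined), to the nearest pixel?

1310720 pixels

4:3 (1.333) > 5:4 (1.250), so the video fills the width.
The video is 5120 × 3/4 ≈ 3840.0000 px tall.
Leftover height: 4096 − 3840.0000 = 256.0000 px.
That's 256.0000 × 5120 ≈ 1310720 black pixels.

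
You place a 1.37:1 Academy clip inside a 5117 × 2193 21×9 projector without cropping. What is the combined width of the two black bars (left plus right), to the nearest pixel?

2113 px

1.37:1 Academy (1.370) < 21×9 (2.333), so the clip fills the height.
That makes the image 3004.41 px wide (2193 × 1.370).
Leftover width: 5117 − 3004.41 = 2112.59 px.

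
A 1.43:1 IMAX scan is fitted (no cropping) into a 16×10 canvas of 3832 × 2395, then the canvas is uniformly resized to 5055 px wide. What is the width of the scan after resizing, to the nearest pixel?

4518 px

Fitted into 3832×2395, the scan spans the height; its width is 2395 × 1.430 ≈ 3424.85 px.
Scaling 3832 → 5055 is ×1.3192, so the width becomes 3424.85 × 1.3192 ≈ 4517.91 px.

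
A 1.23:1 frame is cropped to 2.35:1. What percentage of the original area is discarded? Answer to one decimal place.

The width stays; only height is cut (since 2.35:1 is wider than 1.23:1).
(1.230)/(2.350) ≈ 0.523 of the area survives, leaving 47.66% discarded.

47.7%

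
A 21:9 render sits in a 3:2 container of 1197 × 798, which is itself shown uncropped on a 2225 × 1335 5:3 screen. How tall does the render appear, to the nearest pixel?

21:9 in 1197×798: fills the width, so the render is 1197.00 × 513.00.
The 3:2 canvas is height-limited in 2225×1335, giving 2002.50 × 1335.00; scale factor 1.6729.
Applying the same ×1.6729: 513.00 → 858.21.

858 px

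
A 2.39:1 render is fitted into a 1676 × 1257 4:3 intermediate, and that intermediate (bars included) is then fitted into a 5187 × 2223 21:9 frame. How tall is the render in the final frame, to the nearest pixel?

2.39:1 in 1676×1257: fills the width, so the render is 1676.00 × 701.26.
Second fit — the 4:3 canvas into 5187×2223 spans the height: 2964.00 × 2223.00 (×1.7685 from 1676×1257).
The render scales with it: height 701.26 × 1.7685 ≈ 1240.17.

1240 px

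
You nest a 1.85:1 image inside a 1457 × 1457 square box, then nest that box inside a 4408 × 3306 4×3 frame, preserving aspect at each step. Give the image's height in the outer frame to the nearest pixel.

Inside the 1457×1457 canvas the image is width-limited at 1457.00 × 787.57.
The square canvas is height-limited in 4408×3306, giving 3306.00 × 3306.00; scale factor 2.2690.
So the image's height is 787.57 × 2.2690 ≈ 1787.03.

1787 px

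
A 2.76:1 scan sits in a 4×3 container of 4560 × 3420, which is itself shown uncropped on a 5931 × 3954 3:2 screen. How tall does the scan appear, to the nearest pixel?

1910 px

2.76:1 in 4560×3420: fills the width, so the scan is 4560.00 × 1652.17.
The 4×3 canvas is height-limited in 5931×3954, giving 5272.00 × 3954.00; scale factor 1.1561.
The scan scales with it: height 1652.17 × 1.1561 ≈ 1910.14.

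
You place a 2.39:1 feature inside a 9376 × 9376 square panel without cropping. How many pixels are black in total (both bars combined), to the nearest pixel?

51127210 pixels

Since 2.390 > 1.000, the feature is width-limited.
The feature is 9376 / 2.390 ≈ 3923.0126 px tall.
Leftover height: 9376 − 3923.0126 = 5452.9874 px.
That's 5452.9874 × 9376 ≈ 51127210 black pixels.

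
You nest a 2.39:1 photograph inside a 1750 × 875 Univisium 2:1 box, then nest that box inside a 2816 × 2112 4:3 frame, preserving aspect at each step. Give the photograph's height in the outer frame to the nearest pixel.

1178 px

Inside the 1750×875 canvas the photograph is width-limited at 1750.00 × 732.22.
Second fit — the Univisium 2:1 canvas into 2816×2112 spans the width: 2816.00 × 1408.00 (×1.6091 from 1750×875).
The photograph scales with it: height 732.22 × 1.6091 ≈ 1178.24.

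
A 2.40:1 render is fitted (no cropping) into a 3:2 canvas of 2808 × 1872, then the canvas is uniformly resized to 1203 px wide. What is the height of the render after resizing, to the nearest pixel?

In the 2808×1872 frame the render fills the width: height = 2808 / 2.400 ≈ 1170.00 px.
Scaling 2808 → 1203 is ×0.4284, so the height becomes 1170.00 × 0.4284 ≈ 501.25 px.

501 px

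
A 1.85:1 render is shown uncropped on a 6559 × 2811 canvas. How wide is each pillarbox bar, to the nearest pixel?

1.85:1 is narrower than 21×9, so it spans the full height.
Content width = 2811 × 1.850 ≈ 5200.35 px.
Black = 6559 − 5200.35 = 1358.65 px, or 679.33 per bar.

679 px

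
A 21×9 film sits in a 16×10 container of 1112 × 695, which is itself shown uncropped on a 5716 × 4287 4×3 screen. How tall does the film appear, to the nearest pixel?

2450 px

First fit — 21×9 into 1112×695 spans the width: 1112.00 × 476.57.
Second fit — the 16×10 canvas into 5716×4287 spans the width: 5716.00 × 3572.50 (×5.1403 from 1112×695).
Applying the same ×5.1403: 476.57 → 2449.71.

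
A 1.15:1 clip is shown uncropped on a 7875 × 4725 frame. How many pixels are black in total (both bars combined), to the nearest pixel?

1.15:1 is narrower than 5:3, so it spans the full height.
The clip is 4725 × 1.150 ≈ 5433.7500 px wide.
Black = 7875 − 5433.7500 = 2441.2500 px.
That's 2441.2500 × 4725 ≈ 11534906 black pixels.

11534906 pixels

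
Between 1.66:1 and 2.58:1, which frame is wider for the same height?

1.66 and 2.58; 2.58 > 1.66.

2.58:1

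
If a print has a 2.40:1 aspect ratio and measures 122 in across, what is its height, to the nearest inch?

Height = 122 / 2.400 = 50.83.

51 in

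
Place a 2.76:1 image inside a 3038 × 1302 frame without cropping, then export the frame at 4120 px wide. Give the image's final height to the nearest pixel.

In the 3038×1302 frame the image fills the width: height = 3038 / 2.760 ≈ 1100.72 px.
Scaling 3038 → 4120 is ×1.3562, so the height becomes 1100.72 × 1.3562 ≈ 1492.75 px.

1493 px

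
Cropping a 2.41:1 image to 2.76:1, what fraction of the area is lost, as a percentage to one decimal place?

Going from 2.41:1 to 2.76:1 means cutting height while keeping width.
(2.410)/(2.760) ≈ 0.873 of the area survives, leaving 12.68% discarded.

12.7%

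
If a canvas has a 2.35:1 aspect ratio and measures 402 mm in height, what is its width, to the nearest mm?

945 mm

402 × 2.350 = 944.70.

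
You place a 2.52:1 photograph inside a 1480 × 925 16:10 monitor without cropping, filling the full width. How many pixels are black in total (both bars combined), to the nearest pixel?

The photograph is 1480 / 2.520 ≈ 587.3016 px tall.
925 − 587.3016 = 337.6984 px of bars.
Across the 1480-px span: 337.6984 × 1480 ≈ 499794 px.

499794 pixels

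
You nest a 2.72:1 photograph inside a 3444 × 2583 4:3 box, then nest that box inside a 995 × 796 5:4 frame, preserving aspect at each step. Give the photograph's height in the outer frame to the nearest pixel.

2.72:1 in 3444×2583: fills the width, so the photograph is 3444.00 × 1266.18.
4:3 in 995×796: fills the width, so the intermediate becomes 995.00 × 746.25 — a scale of ×0.2889.
So the photograph's height is 1266.18 × 0.2889 ≈ 365.81.

366 px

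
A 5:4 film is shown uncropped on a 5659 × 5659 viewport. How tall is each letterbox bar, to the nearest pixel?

Since 1.250 > 1.000, the film is width-limited.
The film is 5659 × 4/5 ≈ 4527.20 px tall.
Leftover height: 5659 − 4527.20 = 1131.80 px → 565.90 each side.

566 px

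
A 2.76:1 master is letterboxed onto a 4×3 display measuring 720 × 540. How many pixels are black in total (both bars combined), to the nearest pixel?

200974 pixels

2.76:1 (2.760) > 4×3 (1.333), so the master fills the width.
That makes the image 260.8696 px tall (720 / 2.760).
Leftover height: 540 − 260.8696 = 279.1304 px.
Bar area = 279.1304 × 720 ≈ 200974 px.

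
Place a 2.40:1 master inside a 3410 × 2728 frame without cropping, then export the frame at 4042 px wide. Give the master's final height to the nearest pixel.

In the 3410×2728 frame the master fills the width: height = 3410 / 2.400 ≈ 1420.83 px.
Resizing to 4042 px wide multiplies everything by 1.1853: 1420.83 → 1684.17 px.

1684 px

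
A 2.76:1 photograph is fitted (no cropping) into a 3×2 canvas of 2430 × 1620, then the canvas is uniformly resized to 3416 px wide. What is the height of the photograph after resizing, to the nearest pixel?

Fitted into 2430×1620, the photograph spans the width; its height is 2430 / 2.760 ≈ 880.43 px.
Resizing to 3416 px wide multiplies everything by 1.4058: 880.43 → 1237.68 px.

1238 px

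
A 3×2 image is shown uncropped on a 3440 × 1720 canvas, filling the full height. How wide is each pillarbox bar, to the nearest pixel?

430 px

The image is 1720 × 3/2 ≈ 2580.00 px wide.
Black = 3440 − 2580.00 = 860.00 px, or 430.00 per bar.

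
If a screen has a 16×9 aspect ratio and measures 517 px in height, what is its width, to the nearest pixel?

919 px

Width = 517·16/9 = 919.11.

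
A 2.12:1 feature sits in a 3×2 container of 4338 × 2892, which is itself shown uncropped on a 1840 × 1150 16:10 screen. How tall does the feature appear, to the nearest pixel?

Inside the 4338×2892 canvas the feature is width-limited at 4338.00 × 2046.23.
3×2 in 1840×1150: fills the height, so the intermediate becomes 1725.00 × 1150.00 — a scale of ×0.3976.
So the feature's height is 2046.23 × 0.3976 ≈ 813.68.

814 px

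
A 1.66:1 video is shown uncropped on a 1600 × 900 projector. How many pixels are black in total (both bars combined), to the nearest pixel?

1.66:1 is narrower than 16×9, so it spans the full height.
The video is 900 × 1.660 ≈ 1494.0000 px wide.
Black = 1600 − 1494.0000 = 106.0000 px.
Bar area = 106.0000 × 900 ≈ 95400 px.

95400 pixels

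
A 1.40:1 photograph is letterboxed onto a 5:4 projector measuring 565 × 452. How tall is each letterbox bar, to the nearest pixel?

Since 1.400 > 1.250, the photograph is width-limited.
That makes the image 403.57 px tall (565 / 1.400).
Leftover height: 452 − 403.57 = 48.43 px → 24.21 each side.

24 px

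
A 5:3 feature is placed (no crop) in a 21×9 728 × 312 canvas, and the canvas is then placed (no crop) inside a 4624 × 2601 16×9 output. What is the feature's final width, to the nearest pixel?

First fit — 5:3 into 728×312 spans the height: 520.00 × 312.00.
21×9 in 4624×2601: fills the width, so the intermediate becomes 4624.00 × 1981.71 — a scale of ×6.3516.
The feature scales with it: width 520.00 × 6.3516 ≈ 3302.86.

3303 px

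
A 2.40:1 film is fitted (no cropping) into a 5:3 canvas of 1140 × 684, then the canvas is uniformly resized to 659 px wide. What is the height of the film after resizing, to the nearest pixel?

At 1140×684 the film is width-limited, so height = 1140 / 2.400 ≈ 475.00 px.
The frame scales by 659/1140 = 0.5781; 475.00 × 0.5781 ≈ 274.58 px.

275 px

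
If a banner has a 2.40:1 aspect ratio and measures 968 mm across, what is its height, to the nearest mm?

403 mm

968 / 2.400 = 403.33.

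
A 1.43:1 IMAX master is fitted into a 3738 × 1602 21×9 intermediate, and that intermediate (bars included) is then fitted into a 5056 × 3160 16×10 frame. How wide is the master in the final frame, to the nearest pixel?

First fit — 1.43:1 IMAX into 3738×1602 spans the height: 2290.86 × 1602.00.
21×9 in 5056×3160: fills the width, so the intermediate becomes 5056.00 × 2166.86 — a scale of ×1.3526.
The master scales with it: width 2290.86 × 1.3526 ≈ 3098.61.

3099 px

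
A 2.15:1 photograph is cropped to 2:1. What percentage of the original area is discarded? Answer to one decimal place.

7.0%

2:1 is narrower than 2.15:1, so the crop keeps the full height and trims the width.
(2.000)/(2.150) ≈ 0.930 of the area survives, leaving 6.98% discarded.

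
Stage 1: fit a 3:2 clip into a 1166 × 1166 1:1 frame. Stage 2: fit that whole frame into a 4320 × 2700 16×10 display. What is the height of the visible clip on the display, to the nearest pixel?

1800 px

Inside the 1166×1166 canvas the clip is width-limited at 1166.00 × 777.33.
Second fit — the 1:1 canvas into 4320×2700 spans the height: 2700.00 × 2700.00 (×2.3156 from 1166×1166).
So the clip's height is 777.33 × 2.3156 ≈ 1800.00.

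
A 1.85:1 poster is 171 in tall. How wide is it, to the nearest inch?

316 in

Width = 171 × 1.850 = 316.35.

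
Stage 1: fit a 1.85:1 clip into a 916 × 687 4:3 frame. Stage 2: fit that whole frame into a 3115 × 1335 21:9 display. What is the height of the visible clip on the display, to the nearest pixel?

962 px

1.85:1 in 916×687: fills the width, so the clip is 916.00 × 495.14.
4:3 in 3115×1335: fills the height, so the intermediate becomes 1780.00 × 1335.00 — a scale of ×1.9432.
So the clip's height is 495.14 × 1.9432 ≈ 962.16.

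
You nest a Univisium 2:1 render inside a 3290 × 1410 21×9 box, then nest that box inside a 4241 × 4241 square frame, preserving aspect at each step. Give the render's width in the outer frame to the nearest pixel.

3635 px

First fit — Univisium 2:1 into 3290×1410 spans the height: 2820.00 × 1410.00.
Second fit — the 21×9 canvas into 4241×4241 spans the width: 4241.00 × 1817.57 (×1.2891 from 3290×1410).
Applying the same ×1.2891: 2820.00 → 3635.14.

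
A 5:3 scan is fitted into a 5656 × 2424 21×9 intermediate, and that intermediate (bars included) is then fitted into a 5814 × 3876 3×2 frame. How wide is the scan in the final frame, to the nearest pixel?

4153 px

First fit — 5:3 into 5656×2424 spans the height: 4040.00 × 2424.00.
The 21×9 canvas is width-limited in 5814×3876, giving 5814.00 × 2491.71; scale factor 1.0279.
The scan scales with it: width 4040.00 × 1.0279 ≈ 4152.86.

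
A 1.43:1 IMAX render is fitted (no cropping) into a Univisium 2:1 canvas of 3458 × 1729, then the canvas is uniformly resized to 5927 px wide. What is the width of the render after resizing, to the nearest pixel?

4238 px

At 3458×1729 the render is height-limited, so width = 1729 × 1.430 ≈ 2472.47 px.
Scaling 3458 → 5927 is ×1.7140, so the width becomes 2472.47 × 1.7140 ≈ 4237.81 px.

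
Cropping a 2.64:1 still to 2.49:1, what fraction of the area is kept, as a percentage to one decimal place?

Going from 2.64:1 to 2.49:1 means cutting width while keeping height.
Fraction kept = (2.490)/(2.640) ≈ 94.32%.

94.3%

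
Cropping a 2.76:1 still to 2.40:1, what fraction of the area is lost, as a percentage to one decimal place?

13.0%

The height stays; only width is cut (since 2.40:1 is narrower than 2.76:1).
Fraction kept = (2.400)/(2.760) ≈ 86.96%, so 13.04% is lost.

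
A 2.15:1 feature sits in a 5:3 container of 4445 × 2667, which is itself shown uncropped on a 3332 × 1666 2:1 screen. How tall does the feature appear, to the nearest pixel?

Inside the 4445×2667 canvas the feature is width-limited at 4445.00 × 2067.44.
The 5:3 canvas is height-limited in 3332×1666, giving 2776.67 × 1666.00; scale factor 0.6247.
Applying the same ×0.6247: 2067.44 → 1291.47.

1291 px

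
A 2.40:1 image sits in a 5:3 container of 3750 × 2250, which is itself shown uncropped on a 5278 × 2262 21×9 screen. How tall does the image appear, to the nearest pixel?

2.40:1 in 3750×2250: fills the width, so the image is 3750.00 × 1562.50.
The 5:3 canvas is height-limited in 5278×2262, giving 3770.00 × 2262.00; scale factor 1.0053.
Applying the same ×1.0053: 1562.50 → 1570.83.

1571 px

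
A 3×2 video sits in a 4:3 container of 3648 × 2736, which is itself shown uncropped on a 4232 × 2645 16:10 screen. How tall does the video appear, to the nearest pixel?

2351 px

Inside the 3648×2736 canvas the video is width-limited at 3648.00 × 2432.00.
The 4:3 canvas is height-limited in 4232×2645, giving 3526.67 × 2645.00; scale factor 0.9667.
Applying the same ×0.9667: 2432.00 → 2351.11.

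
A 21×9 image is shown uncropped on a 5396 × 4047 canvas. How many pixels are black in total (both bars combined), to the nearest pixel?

9358977 pixels

Since 2.333 > 1.333, the image is width-limited.
That makes the image 2312.5714 px tall (5396 × 9/21).
Leftover height: 4047 − 2312.5714 = 1734.4286 px.
Bar area = 1734.4286 × 5396 ≈ 9358977 px.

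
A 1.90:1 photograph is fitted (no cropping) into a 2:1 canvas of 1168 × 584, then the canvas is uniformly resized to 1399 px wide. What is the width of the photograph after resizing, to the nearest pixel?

1329 px

Fitted into 1168×584, the photograph spans the height; its width is 584 × 1.900 ≈ 1109.60 px.
The frame scales by 1399/1168 = 1.1978; 1109.60 × 1.1978 ≈ 1329.05 px.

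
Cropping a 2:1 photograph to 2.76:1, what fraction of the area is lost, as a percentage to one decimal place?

27.5%

Going from 2:1 to 2.76:1 means cutting height while keeping width.
(2.000)/(2.760) ≈ 0.725 of the area survives, leaving 27.54% discarded.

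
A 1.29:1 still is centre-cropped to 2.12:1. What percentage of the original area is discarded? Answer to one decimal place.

Going from 1.29:1 to 2.12:1 means cutting height while keeping width.
(1.290)/(2.120) ≈ 0.608 of the area survives, leaving 39.15% discarded.

39.2%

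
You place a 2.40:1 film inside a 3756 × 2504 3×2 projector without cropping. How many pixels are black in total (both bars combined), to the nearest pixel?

3526884 pixels

2.40:1 (2.400) > 3×2 (1.500), so the film fills the width.
That makes the image 1565.0000 px tall (3756 / 2.400).
Leftover height: 2504 − 1565.0000 = 939.0000 px.
Bar area = 939.0000 × 3756 ≈ 3526884 px.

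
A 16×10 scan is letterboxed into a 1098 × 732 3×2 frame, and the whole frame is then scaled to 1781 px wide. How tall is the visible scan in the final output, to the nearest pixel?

1113 px

Fitted into 1098×732, the scan spans the width; its height is 1098 × 10/16 ≈ 686.25 px.
The frame scales by 1781/1098 = 1.6220; 686.25 × 1.6220 ≈ 1113.12 px.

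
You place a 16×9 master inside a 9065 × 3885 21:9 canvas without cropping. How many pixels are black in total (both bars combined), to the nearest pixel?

8385125 pixels

Since 1.778 < 2.333, the master is height-limited.
That makes the image 6906.6667 px wide (3885 × 16/9).
9065 − 6906.6667 = 2158.3333 px of bars.
That's 2158.3333 × 3885 ≈ 8385125 black pixels.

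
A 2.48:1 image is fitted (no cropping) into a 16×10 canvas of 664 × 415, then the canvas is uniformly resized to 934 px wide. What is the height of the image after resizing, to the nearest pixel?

377 px

Fitted into 664×415, the image spans the width; its height is 664 / 2.480 ≈ 267.74 px.
Resizing to 934 px wide multiplies everything by 1.4066: 267.74 → 376.61 px.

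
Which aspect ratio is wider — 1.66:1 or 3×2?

1.66:1

1.66 and 3×2 = 1.5; 1.66 > 1.5.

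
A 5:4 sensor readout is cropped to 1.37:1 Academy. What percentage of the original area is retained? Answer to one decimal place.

91.2%

Going from 5:4 to 1.37:1 Academy means cutting height while keeping width.
Fraction kept = (1.250)/(1.370) ≈ 91.24%.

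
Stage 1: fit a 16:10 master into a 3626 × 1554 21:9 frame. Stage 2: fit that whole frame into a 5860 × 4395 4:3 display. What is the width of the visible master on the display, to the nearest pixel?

4018 px

Inside the 3626×1554 canvas the master is height-limited at 2486.40 × 1554.00.
The 21:9 canvas is width-limited in 5860×4395, giving 5860.00 × 2511.43; scale factor 1.6161.
So the master's width is 2486.40 × 1.6161 ≈ 4018.29.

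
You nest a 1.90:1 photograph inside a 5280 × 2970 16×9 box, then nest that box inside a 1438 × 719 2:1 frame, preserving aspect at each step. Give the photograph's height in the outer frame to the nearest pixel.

673 px

Inside the 5280×2970 canvas the photograph is width-limited at 5280.00 × 2778.95.
Second fit — the 16×9 canvas into 1438×719 spans the height: 1278.22 × 719.00 (×0.2421 from 5280×2970).
The photograph scales with it: height 2778.95 × 0.2421 ≈ 672.75.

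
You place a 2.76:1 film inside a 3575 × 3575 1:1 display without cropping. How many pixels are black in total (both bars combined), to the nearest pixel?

Since 2.760 > 1.000, the film is width-limited.
That makes the image 1295.2899 px tall (3575 / 2.760).
3575 − 1295.2899 = 2279.7101 px of bars.
Across the 3575-px span: 2279.7101 × 3575 ≈ 8149964 px.

8149964 pixels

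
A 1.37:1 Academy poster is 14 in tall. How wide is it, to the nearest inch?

At 1.37:1 Academy, 14 × 1.370 ≈ 19.18.

19 in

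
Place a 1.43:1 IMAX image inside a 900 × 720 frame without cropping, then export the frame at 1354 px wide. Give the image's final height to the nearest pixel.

947 px

In the 900×720 frame the image fills the width: height = 900 / 1.430 ≈ 629.37 px.
Scaling 900 → 1354 is ×1.5044, so the height becomes 629.37 × 1.5044 ≈ 946.85 px.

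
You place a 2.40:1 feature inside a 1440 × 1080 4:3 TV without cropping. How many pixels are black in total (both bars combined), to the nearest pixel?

691200 pixels

2.40:1 is wider than 4:3, so it spans the full width.
The feature is 1440 / 2.400 ≈ 600.0000 px tall.
1080 − 600.0000 = 480.0000 px of bars.
Bar area = 480.0000 × 1440 ≈ 691200 px.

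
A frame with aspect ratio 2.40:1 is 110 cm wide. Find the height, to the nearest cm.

110 / 2.400 = 45.83.

46 cm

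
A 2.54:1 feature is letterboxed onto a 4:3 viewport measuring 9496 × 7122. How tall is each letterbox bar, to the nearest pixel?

1692 px

2.54:1 is wider than 4:3, so it spans the full width.
Content height = 9496 / 2.540 ≈ 3738.58 px.
Leftover height: 7122 − 3738.58 = 3383.42 px → 1691.71 each side.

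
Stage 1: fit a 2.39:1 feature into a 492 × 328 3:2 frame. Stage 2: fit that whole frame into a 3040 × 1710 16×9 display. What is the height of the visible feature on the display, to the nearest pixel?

1073 px

2.39:1 in 492×328: fills the width, so the feature is 492.00 × 205.86.
The 3:2 canvas is height-limited in 3040×1710, giving 2565.00 × 1710.00; scale factor 5.2134.
Applying the same ×5.2134: 205.86 → 1073.22.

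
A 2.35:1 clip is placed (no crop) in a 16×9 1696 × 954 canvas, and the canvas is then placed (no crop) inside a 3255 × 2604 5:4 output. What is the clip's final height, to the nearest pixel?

First fit — 2.35:1 into 1696×954 spans the width: 1696.00 × 721.70.
The 16×9 canvas is width-limited in 3255×2604, giving 3255.00 × 1830.94; scale factor 1.9192.
So the clip's height is 721.70 × 1.9192 ≈ 1385.11.

1385 px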